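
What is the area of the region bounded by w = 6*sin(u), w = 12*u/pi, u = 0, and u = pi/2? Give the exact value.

6 - 3*pi/2

On [0, pi/2], (6*sin(u)) - (12*u/pi) = -12*u/pi + 6*sin(u) is ≥ 0 throughout, so the area is a single integral of |-12*u/pi + 6*sin(u)|.
∫[0,pi/2] (-12*u/pi + 6*sin(u)) du = 6 - 3*pi/2.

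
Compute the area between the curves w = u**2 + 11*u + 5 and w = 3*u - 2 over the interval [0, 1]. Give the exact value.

34/3

On [0, 1], (u**2 + 11*u + 5) - (3*u - 2) = u**2 + 8*u + 7 is ≥ 0 throughout, so the area is a single integral of |u**2 + 8*u + 7|.
∫[0,1] (u**2 + 8*u + 7) du = 34/3.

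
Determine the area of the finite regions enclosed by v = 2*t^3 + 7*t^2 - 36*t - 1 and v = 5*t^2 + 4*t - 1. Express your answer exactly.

2521/6

Set the curves equal: 2*t^3 + 7*t^2 - 36*t - 1 = 5*t^2 + 4*t - 1, so 2*t^3 + 2*t^2 - 40*t = 0, which factors as 2*t*(t - 4)*(t + 5) = 0. The curves meet at t = -5, 0, 4.
On [-5, 0], v = 2*t^3 + 7*t^2 - 36*t - 1 is on top; that piece has area ∫[-5,0] (2*t^3 + 2*t^2 - 40*t) dt = 1625/6.
On [0, 4], v = 5*t^2 + 4*t - 1 is on top; that piece has area ∫[0,4] (-(2*t^3 + 2*t^2 - 40*t)) dt = 448/3.
Total enclosed area = 1625/6 + 448/3 = 2521/6.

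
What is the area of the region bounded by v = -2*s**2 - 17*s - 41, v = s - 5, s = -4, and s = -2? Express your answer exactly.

6

The difference (-2*s**2 - 17*s - 41) - (s - 5) = -2*s**2 - 18*s - 36 changes sign at s = -3 inside [-4, -2], so split the integral there.
∫[-4,-3] (-2*s**2 - 18*s - 36) ds = 7/3.
∫[-3,-2] (-2*s**2 - 18*s - 36) ds = -11/3; the area of that piece is 11/3.
Total area = 7/3 + 11/3 = 6.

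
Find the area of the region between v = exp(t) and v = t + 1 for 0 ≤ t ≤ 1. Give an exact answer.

On [0, 1], (exp(t)) - (t + 1) = -t + exp(t) - 1 is ≥ 0 throughout, so the area is a single integral of |-t + exp(t) - 1|.
∫[0,1] (-t + exp(t) - 1) dt = -5/2 + exp(1).

-5/2 + exp(1)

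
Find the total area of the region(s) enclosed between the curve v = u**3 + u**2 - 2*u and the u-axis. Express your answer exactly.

37/12

The curve meets the u-axis where u**3 + u**2 - 2*u = 0, i.e. u*(u - 1)*(u + 2) = 0, at u = -2, 0, 1.
On [-2, 0] the curve lies above the axis; ∫[-2,0] (u**3 + u**2 - 2*u) du = 8/3, giving area 8/3.
On [0, 1] the curve lies below the axis; ∫[0,1] (u**3 + u**2 - 2*u) du = -5/12, giving area 5/12.
Total area = 8/3 + 5/12 = 37/12.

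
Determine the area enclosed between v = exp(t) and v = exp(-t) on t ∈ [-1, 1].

The difference (exp(t)) - (exp(-t)) = exp(t) - exp(-t) changes sign at t = 0 inside [-1, 1], so split the integral there.
∫[-1,0] (exp(t) - exp(-t)) dt = -exp(1) - exp(-1) + 2; the area of that piece is -2 + exp(-1) + exp(1).
∫[0,1] (exp(t) - exp(-t)) dt = -2 + exp(-1) + exp(1).
Total area = (-2 + exp(-1) + exp(1)) + (-2 + exp(-1) + exp(1)) = -4 + 2*exp(-1) + 2*exp(1).

-4 + 2*exp(-1) + 2*exp(1)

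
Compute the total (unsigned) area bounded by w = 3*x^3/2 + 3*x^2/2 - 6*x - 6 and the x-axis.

71/4

The curve meets the x-axis where 3*x^3/2 + 3*x^2/2 - 6*x - 6 = 0, i.e. 3*(x - 2)*(x + 1)*(x + 2)/2 = 0, at x = -2, -1, 2.
On [-2, -1] the curve lies above the axis; ∫[-2,-1] (3*x^3/2 + 3*x^2/2 - 6*x - 6) dx = 7/8, giving area 7/8.
On [-1, 2] the curve lies below the axis; ∫[-1,2] (3*x^3/2 + 3*x^2/2 - 6*x - 6) dx = -135/8, giving area 135/8.
Total area = 7/8 + 135/8 = 71/4.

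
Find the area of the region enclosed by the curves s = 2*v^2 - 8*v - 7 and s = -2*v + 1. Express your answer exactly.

125/3

Both boundary curves give s as a function of v, so integrate with respect to v. Setting them equal: 2*v^2 - 6*v - 8 = 0, i.e. 2*(v - 4)*(v + 1) = 0, so they meet at v = -1, 4.
For v in [-1, 4], s = 2*v^2 - 8*v - 7 is on the left; area = ∫[-1,4] (-(2*v^2 - 6*v - 8)) dv = 125/3.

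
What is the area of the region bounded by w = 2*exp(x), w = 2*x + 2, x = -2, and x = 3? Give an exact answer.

-15 - 2*exp(-2) + 2*exp(3)

On [-2, 3], (2*exp(x)) - (2*x + 2) = -2*x + 2*exp(x) - 2 is ≥ 0 throughout, so the area is a single integral of |-2*x + 2*exp(x) - 2|.
∫[-2,3] (-2*x + 2*exp(x) - 2) dx = -15 - 2*exp(-2) + 2*exp(3).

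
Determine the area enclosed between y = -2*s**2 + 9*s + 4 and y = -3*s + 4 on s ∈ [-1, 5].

The difference (-2*s**2 + 9*s + 4) - (-3*s + 4) = -2*s**2 + 12*s changes sign at s = 0 inside [-1, 5], so split the integral there.
∫[-1,0] (-2*s**2 + 12*s) ds = -20/3; the area of that piece is 20/3.
∫[0,5] (-2*s**2 + 12*s) ds = 200/3.
Total area = 20/3 + 200/3 = 220/3.

220/3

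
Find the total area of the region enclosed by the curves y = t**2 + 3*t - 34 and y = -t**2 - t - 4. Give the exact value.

Set the curves equal: t**2 + 3*t - 34 = -t**2 - t - 4, so 2*t**2 + 4*t - 30 = 0, which factors as 2*(t - 3)*(t + 5) = 0. The curves meet at t = -5, 3.
On [-5, 3], y = -t**2 - t - 4 is on top; that piece has area ∫[-5,3] (-(2*t**2 + 4*t - 30)) dt = 512/3.

512/3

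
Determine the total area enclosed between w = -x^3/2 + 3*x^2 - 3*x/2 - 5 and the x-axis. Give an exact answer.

The curve meets the x-axis where -x^3/2 + 3*x^2 - 3*x/2 - 5 = 0, i.e. -(x - 5)*(x - 2)*(x + 1)/2 = 0, at x = -1, 2, 5.
On [-1, 2] the curve lies below the axis; ∫[-1,2] (-x^3/2 + 3*x^2 - 3*x/2 - 5) dx = -81/8, giving area 81/8.
On [2, 5] the curve lies above the axis; ∫[2,5] (-x^3/2 + 3*x^2 - 3*x/2 - 5) dx = 81/8, giving area 81/8.
Total area = 81/8 + 81/8 = 81/4.

81/4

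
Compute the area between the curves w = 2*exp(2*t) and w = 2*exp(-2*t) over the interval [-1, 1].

-4 + 2*exp(-2) + 2*exp(2)

The difference (2*exp(2*t)) - (2*exp(-2*t)) = 2*exp(2*t) - 2*exp(-2*t) changes sign at t = 0 inside [-1, 1], so split the integral there.
∫[-1,0] (2*exp(2*t) - 2*exp(-2*t)) dt = -exp(2) - exp(-2) + 2; the area of that piece is -2 + exp(-2) + exp(2).
∫[0,1] (2*exp(2*t) - 2*exp(-2*t)) dt = -2 + exp(-2) + exp(2).
Total area = (-2 + exp(-2) + exp(2)) + (-2 + exp(-2) + exp(2)) = -4 + 2*exp(-2) + 2*exp(2).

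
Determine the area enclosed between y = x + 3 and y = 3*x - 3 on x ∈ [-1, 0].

On [-1, 0], (x + 3) - (3*x - 3) = -2*x + 6 is ≥ 0 throughout, so the area is a single integral of |-2*x + 6|.
∫[-1,0] (-2*x + 6) dx = 7.

7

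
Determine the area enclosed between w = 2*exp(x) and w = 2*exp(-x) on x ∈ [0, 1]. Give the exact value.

-4 + 2*exp(-1) + 2*exp(1)

On [0, 1], (2*exp(x)) - (2*exp(-x)) = 2*exp(x) - 2*exp(-x) is ≥ 0 throughout, so the area is a single integral of |2*exp(x) - 2*exp(-x)|.
∫[0,1] (2*exp(x) - 2*exp(-x)) dx = -4 + 2*exp(-1) + 2*exp(1).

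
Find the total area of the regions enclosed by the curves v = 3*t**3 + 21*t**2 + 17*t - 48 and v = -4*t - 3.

Set the curves equal: 3*t**3 + 21*t**2 + 17*t - 48 = -4*t - 3, so 3*t**3 + 21*t**2 + 21*t - 45 = 0, which factors as 3*(t - 1)*(t + 3)*(t + 5) = 0. The curves meet at t = -5, -3, 1.
On [-5, -3], v = 3*t**3 + 21*t**2 + 17*t - 48 is on top; that piece has area ∫[-5,-3] (3*t**3 + 21*t**2 + 21*t - 45) dt = 20.
On [-3, 1], v = -4*t - 3 is on top; that piece has area ∫[-3,1] (-(3*t**3 + 21*t**2 + 21*t - 45)) dt = 128.
Total enclosed area = 20 + 128 = 148.

148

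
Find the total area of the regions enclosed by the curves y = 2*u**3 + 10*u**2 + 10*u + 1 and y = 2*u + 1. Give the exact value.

71/3

Set the curves equal: 2*u**3 + 10*u**2 + 10*u + 1 = 2*u + 1, so 2*u**3 + 10*u**2 + 8*u = 0, which factors as 2*u*(u + 1)*(u + 4) = 0. The curves meet at u = -4, -1, 0.
On [-4, -1], y = 2*u**3 + 10*u**2 + 10*u + 1 is on top; that piece has area ∫[-4,-1] (2*u**3 + 10*u**2 + 8*u) du = 45/2.
On [-1, 0], y = 2*u + 1 is on top; that piece has area ∫[-1,0] (-(2*u**3 + 10*u**2 + 8*u)) du = 7/6.
Total enclosed area = 45/2 + 7/6 = 71/3.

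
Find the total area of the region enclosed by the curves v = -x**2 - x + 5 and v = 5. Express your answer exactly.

Set the curves equal: -x**2 - x + 5 = 5, so -x**2 - x = 0, which factors as -x*(x + 1) = 0. The curves meet at x = -1, 0.
On [-1, 0], v = -x**2 - x + 5 is on top; that piece has area ∫[-1,0] (-x**2 - x) dx = 1/6.

1/6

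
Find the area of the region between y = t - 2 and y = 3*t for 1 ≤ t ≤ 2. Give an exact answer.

On [1, 2], (t - 2) - (3*t) = -2*t - 2 is ≤ 0 throughout, so the area is a single integral of |-2*t - 2|.
∫[1,2] (-2*t - 2) dt = -5; the area of that piece is 5.

5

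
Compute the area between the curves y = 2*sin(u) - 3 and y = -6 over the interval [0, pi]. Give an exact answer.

4 + 3*pi

On [0, pi], (2*sin(u) - 3) - (-6) = 2*sin(u) + 3 is ≥ 0 throughout, so the area is a single integral of |2*sin(u) + 3|.
∫[0,pi] (2*sin(u) + 3) du = 4 + 3*pi.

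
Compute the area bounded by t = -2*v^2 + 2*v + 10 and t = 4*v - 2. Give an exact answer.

Both boundary curves give t as a function of v, so integrate with respect to v. Setting them equal: -2*v^2 - 2*v + 12 = 0, i.e. -2*(v - 2)*(v + 3) = 0, so they meet at v = -3, 2.
For v in [-3, 2], t = -2*v^2 + 2*v + 10 is on the right; area = ∫[-3,2] (-2*v^2 - 2*v + 12) dv = 125/3.

125/3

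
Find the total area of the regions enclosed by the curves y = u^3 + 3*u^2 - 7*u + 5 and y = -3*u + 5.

Set the curves equal: u^3 + 3*u^2 - 7*u + 5 = -3*u + 5, so u^3 + 3*u^2 - 4*u = 0, which factors as u*(u - 1)*(u + 4) = 0. The curves meet at u = -4, 0, 1.
On [-4, 0], y = u^3 + 3*u^2 - 7*u + 5 is on top; that piece has area ∫[-4,0] (u^3 + 3*u^2 - 4*u) du = 32.
On [0, 1], y = -3*u + 5 is on top; that piece has area ∫[0,1] (-(u^3 + 3*u^2 - 4*u)) du = 3/4.
Total enclosed area = 32 + 3/4 = 131/4.

131/4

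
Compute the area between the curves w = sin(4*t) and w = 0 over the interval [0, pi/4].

1/2

On [0, pi/4], (sin(4*t)) - (0) = sin(4*t) is ≥ 0 throughout, so the area is a single integral of |sin(4*t)|.
∫[0,pi/4] (sin(4*t)) dt = 1/2.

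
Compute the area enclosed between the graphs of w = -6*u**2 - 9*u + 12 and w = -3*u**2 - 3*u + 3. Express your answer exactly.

32

Set the curves equal: -6*u**2 - 9*u + 12 = -3*u**2 - 3*u + 3, so -3*u**2 - 6*u + 9 = 0, which factors as -3*(u - 1)*(u + 3) = 0. The curves meet at u = -3, 1.
On [-3, 1], w = -6*u**2 - 9*u + 12 is on top; that piece has area ∫[-3,1] (-3*u**2 - 6*u + 9) du = 32.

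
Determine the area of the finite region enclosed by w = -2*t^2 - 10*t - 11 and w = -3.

9

Set the curves equal: -2*t^2 - 10*t - 11 = -3, so -2*t^2 - 10*t - 8 = 0, which factors as -2*(t + 1)*(t + 4) = 0. The curves meet at t = -4, -1.
On [-4, -1], w = -2*t^2 - 10*t - 11 is on top; that piece has area ∫[-4,-1] (-2*t^2 - 10*t - 8) dt = 9.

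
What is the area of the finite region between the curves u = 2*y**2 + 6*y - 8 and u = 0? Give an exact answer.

125/3

Both boundary curves give u as a function of y, so integrate with respect to y. Setting them equal: 2*y**2 + 6*y - 8 = 0, i.e. 2*(y - 1)*(y + 4) = 0, so they meet at y = -4, 1.
For y in [-4, 1], u = 2*y**2 + 6*y - 8 is on the left; area = ∫[-4,1] (-(2*y**2 + 6*y - 8)) dy = 125/3.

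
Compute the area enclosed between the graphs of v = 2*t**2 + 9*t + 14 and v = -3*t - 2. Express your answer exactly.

Set the curves equal: 2*t**2 + 9*t + 14 = -3*t - 2, so 2*t**2 + 12*t + 16 = 0, which factors as 2*(t + 2)*(t + 4) = 0. The curves meet at t = -4, -2.
On [-4, -2], v = -3*t - 2 is on top; that piece has area ∫[-4,-2] (-(2*t**2 + 12*t + 16)) dt = 8/3.

8/3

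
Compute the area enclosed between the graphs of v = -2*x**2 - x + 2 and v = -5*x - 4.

64/3

Set the curves equal: -2*x**2 - x + 2 = -5*x - 4, so -2*x**2 + 4*x + 6 = 0, which factors as -2*(x - 3)*(x + 1) = 0. The curves meet at x = -1, 3.
On [-1, 3], v = -2*x**2 - x + 2 is on top; that piece has area ∫[-1,3] (-2*x**2 + 4*x + 6) dx = 64/3.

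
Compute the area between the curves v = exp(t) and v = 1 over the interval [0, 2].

-3 + exp(2)

On [0, 2], (exp(t)) - (1) = exp(t) - 1 is ≥ 0 throughout, so the area is a single integral of |exp(t) - 1|.
∫[0,2] (exp(t) - 1) dt = -3 + exp(2).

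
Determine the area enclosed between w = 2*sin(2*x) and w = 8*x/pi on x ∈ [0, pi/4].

On [0, pi/4], (2*sin(2*x)) - (8*x/pi) = -8*x/pi + 2*sin(2*x) is ≥ 0 throughout, so the area is a single integral of |-8*x/pi + 2*sin(2*x)|.
∫[0,pi/4] (-8*x/pi + 2*sin(2*x)) dx = 1 - pi/4.

1 - pi/4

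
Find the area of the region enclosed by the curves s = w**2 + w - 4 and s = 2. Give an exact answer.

125/6

Both boundary curves give s as a function of w, so integrate with respect to w. Setting them equal: w**2 + w - 6 = 0, i.e. (w - 2)*(w + 3) = 0, so they meet at w = -3, 2.
For w in [-3, 2], s = w**2 + w - 4 is on the left; area = ∫[-3,2] (-(w**2 + w - 6)) dw = 125/6.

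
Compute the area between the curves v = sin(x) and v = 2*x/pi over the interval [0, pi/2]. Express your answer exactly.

On [0, pi/2], (sin(x)) - (2*x/pi) = -2*x/pi + sin(x) is ≥ 0 throughout, so the area is a single integral of |-2*x/pi + sin(x)|.
∫[0,pi/2] (-2*x/pi + sin(x)) dx = 1 - pi/4.

1 - pi/4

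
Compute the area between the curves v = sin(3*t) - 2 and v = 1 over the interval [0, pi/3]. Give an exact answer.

-2/3 + pi

On [0, pi/3], (sin(3*t) - 2) - (1) = sin(3*t) - 3 is ≤ 0 throughout, so the area is a single integral of |sin(3*t) - 3|.
∫[0,pi/3] (sin(3*t) - 3) dt = 2/3 - pi; the area of that piece is -2/3 + pi.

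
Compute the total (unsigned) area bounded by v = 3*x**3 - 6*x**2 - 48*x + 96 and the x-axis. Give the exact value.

568

The curve meets the x-axis where 3*x**3 - 6*x**2 - 48*x + 96 = 0, i.e. 3*(x - 4)*(x - 2)*(x + 4) = 0, at x = -4, 2, 4.
On [-4, 2] the curve lies above the axis; ∫[-4,2] (3*x**3 - 6*x**2 - 48*x + 96) dx = 540, giving area 540.
On [2, 4] the curve lies below the axis; ∫[2,4] (3*x**3 - 6*x**2 - 48*x + 96) dx = -28, giving area 28.
Total area = 540 + 28 = 568.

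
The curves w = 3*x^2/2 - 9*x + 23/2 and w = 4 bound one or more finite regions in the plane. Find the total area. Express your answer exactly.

16

Set the curves equal: 3*x^2/2 - 9*x + 23/2 = 4, so 3*x^2/2 - 9*x + 15/2 = 0, which factors as 3*(x - 5)*(x - 1)/2 = 0. The curves meet at x = 1, 5.
On [1, 5], w = 4 is on top; that piece has area ∫[1,5] (-(3*x^2/2 - 9*x + 15/2)) dx = 16.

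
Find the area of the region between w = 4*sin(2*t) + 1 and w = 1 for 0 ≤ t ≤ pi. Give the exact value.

8

The difference (4*sin(2*t) + 1) - (1) = 4*sin(2*t) changes sign at t = pi/2 inside [0, pi], so split the integral there.
∫[0,pi/2] (4*sin(2*t)) dt = 4.
∫[pi/2,pi] (4*sin(2*t)) dt = -4; the area of that piece is 4.
Total area = 4 + 4 = 8.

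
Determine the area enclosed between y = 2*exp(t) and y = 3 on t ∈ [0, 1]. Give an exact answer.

The difference (2*exp(t)) - (3) = 2*exp(t) - 3 changes sign at t = log(3/2) inside [0, 1], so split the integral there.
∫[0,log(3/2)] (2*exp(t) - 3) dt = log(8/27) + 1; the area of that piece is -1 + log(27/8).
∫[log(3/2),1] (2*exp(t) - 3) dt = -6 - 3*log(2) + 3*log(3) + 2*exp(1).
Total area = (-1 + log(27/8)) + (-6 - 3*log(2) + 3*log(3) + 2*exp(1)) = -7 - 6*log(2) + 2*exp(1) + 6*log(3).

-7 - 6*log(2) + 2*exp(1) + 6*log(3)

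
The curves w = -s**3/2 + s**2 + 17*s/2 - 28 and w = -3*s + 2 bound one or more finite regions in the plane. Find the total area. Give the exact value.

5137/24

Set the curves equal: -s**3/2 + s**2 + 17*s/2 - 28 = -3*s + 2, so -s**3/2 + s**2 + 23*s/2 - 30 = 0, which factors as -(s - 4)*(s - 3)*(s + 5)/2 = 0. The curves meet at s = -5, 3, 4.
On [-5, 3], w = -3*s + 2 is on top; that piece has area ∫[-5,3] (-(-s**3/2 + s**2 + 23*s/2 - 30)) ds = 640/3.
On [3, 4], w = -s**3/2 + s**2 + 17*s/2 - 28 is on top; that piece has area ∫[3,4] (-s**3/2 + s**2 + 23*s/2 - 30) ds = 17/24.
Total enclosed area = 640/3 + 17/24 = 5137/24.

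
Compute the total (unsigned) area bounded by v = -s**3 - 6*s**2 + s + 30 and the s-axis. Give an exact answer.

407/4

The curve meets the s-axis where -s**3 - 6*s**2 + s + 30 = 0, i.e. -(s - 2)*(s + 3)*(s + 5) = 0, at s = -5, -3, 2.
On [-5, -3] the curve lies below the axis; ∫[-5,-3] (-s**3 - 6*s**2 + s + 30) ds = -8, giving area 8.
On [-3, 2] the curve lies above the axis; ∫[-3,2] (-s**3 - 6*s**2 + s + 30) ds = 375/4, giving area 375/4.
Total area = 8 + 375/4 = 407/4.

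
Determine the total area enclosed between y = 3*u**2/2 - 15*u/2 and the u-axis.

The curve meets the u-axis where 3*u**2/2 - 15*u/2 = 0, i.e. 3*u*(u - 5)/2 = 0, at u = 0, 5.
On [0, 5] the curve lies below the axis; ∫[0,5] (3*u**2/2 - 15*u/2) du = -125/4, giving area 125/4.

125/4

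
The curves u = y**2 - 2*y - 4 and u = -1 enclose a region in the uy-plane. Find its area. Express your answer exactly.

Both boundary curves give u as a function of y, so integrate with respect to y. Setting them equal: y**2 - 2*y - 3 = 0, i.e. (y - 3)*(y + 1) = 0, so they meet at y = -1, 3.
For y in [-1, 3], u = y**2 - 2*y - 4 is on the left; area = ∫[-1,3] (-(y**2 - 2*y - 3)) dy = 32/3.

32/3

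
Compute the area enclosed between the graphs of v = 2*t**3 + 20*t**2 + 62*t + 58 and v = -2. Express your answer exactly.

37/6

Set the curves equal: 2*t**3 + 20*t**2 + 62*t + 58 = -2, so 2*t**3 + 20*t**2 + 62*t + 60 = 0, which factors as 2*(t + 2)*(t + 3)*(t + 5) = 0. The curves meet at t = -5, -3, -2.
On [-5, -3], v = 2*t**3 + 20*t**2 + 62*t + 58 is on top; that piece has area ∫[-5,-3] (2*t**3 + 20*t**2 + 62*t + 60) dt = 16/3.
On [-3, -2], v = -2 is on top; that piece has area ∫[-3,-2] (-(2*t**3 + 20*t**2 + 62*t + 60)) dt = 5/6.
Total enclosed area = 16/3 + 5/6 = 37/6.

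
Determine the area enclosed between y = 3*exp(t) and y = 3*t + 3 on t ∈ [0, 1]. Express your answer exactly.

On [0, 1], (3*exp(t)) - (3*t + 3) = -3*t + 3*exp(t) - 3 is ≥ 0 throughout, so the area is a single integral of |-3*t + 3*exp(t) - 3|.
∫[0,1] (-3*t + 3*exp(t) - 3) dt = -15/2 + 3*exp(1).

-15/2 + 3*exp(1)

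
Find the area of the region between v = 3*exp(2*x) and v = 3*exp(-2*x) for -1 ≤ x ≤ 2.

The difference (3*exp(2*x)) - (3*exp(-2*x)) = 3*exp(2*x) - 3*exp(-2*x) changes sign at x = 0 inside [-1, 2], so split the integral there.
∫[-1,0] (3*exp(2*x) - 3*exp(-2*x)) dx = -3*exp(2)/2 - 3*exp(-2)/2 + 3; the area of that piece is -3 + 3*exp(-2)/2 + 3*exp(2)/2.
∫[0,2] (3*exp(2*x) - 3*exp(-2*x)) dx = -3 + 3*exp(-4)/2 + 3*exp(4)/2.
Total area = (-3 + 3*exp(-2)/2 + 3*exp(2)/2) + (-3 + 3*exp(-4)/2 + 3*exp(4)/2) = -6 + 3*exp(-4)/2 + 3*exp(-2)/2 + 3*exp(2)/2 + 3*exp(4)/2.

-6 + 3*exp(-4)/2 + 3*exp(-2)/2 + 3*exp(2)/2 + 3*exp(4)/2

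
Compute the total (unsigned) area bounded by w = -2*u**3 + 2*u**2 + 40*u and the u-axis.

The curve meets the u-axis where -2*u**3 + 2*u**2 + 40*u = 0, i.e. -2*u*(u - 5)*(u + 4) = 0, at u = -4, 0, 5.
On [-4, 0] the curve lies below the axis; ∫[-4,0] (-2*u**3 + 2*u**2 + 40*u) du = -448/3, giving area 448/3.
On [0, 5] the curve lies above the axis; ∫[0,5] (-2*u**3 + 2*u**2 + 40*u) du = 1625/6, giving area 1625/6.
Total area = 448/3 + 1625/6 = 2521/6.

2521/6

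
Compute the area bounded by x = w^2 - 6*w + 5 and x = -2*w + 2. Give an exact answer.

4/3

Both boundary curves give x as a function of w, so integrate with respect to w. Setting them equal: w^2 - 4*w + 3 = 0, i.e. (w - 3)*(w - 1) = 0, so they meet at w = 1, 3.
For w in [1, 3], x = w^2 - 6*w + 5 is on the left; area = ∫[1,3] (-(w^2 - 4*w + 3)) dw = 4/3.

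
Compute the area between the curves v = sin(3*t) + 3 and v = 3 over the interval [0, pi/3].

On [0, pi/3], (sin(3*t) + 3) - (3) = sin(3*t) is ≥ 0 throughout, so the area is a single integral of |sin(3*t)|.
∫[0,pi/3] (sin(3*t)) dt = 2/3.

2/3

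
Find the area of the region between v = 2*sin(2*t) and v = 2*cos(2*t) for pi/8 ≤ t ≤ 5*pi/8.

2*sqrt(2)

On [pi/8, 5*pi/8], (2*sin(2*t)) - (2*cos(2*t)) = 2*sin(2*t) - 2*cos(2*t) is ≥ 0 throughout, so the area is a single integral of |2*sin(2*t) - 2*cos(2*t)|.
∫[pi/8,5*pi/8] (2*sin(2*t) - 2*cos(2*t)) dt = 2*sqrt(2).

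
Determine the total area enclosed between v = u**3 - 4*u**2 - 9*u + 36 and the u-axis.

1741/12

The curve meets the u-axis where u**3 - 4*u**2 - 9*u + 36 = 0, i.e. (u - 4)*(u - 3)*(u + 3) = 0, at u = -3, 3, 4.
On [-3, 3] the curve lies above the axis; ∫[-3,3] (u**3 - 4*u**2 - 9*u + 36) du = 144, giving area 144.
On [3, 4] the curve lies below the axis; ∫[3,4] (u**3 - 4*u**2 - 9*u + 36) du = -13/12, giving area 13/12.
Total area = 144 + 13/12 = 1741/12.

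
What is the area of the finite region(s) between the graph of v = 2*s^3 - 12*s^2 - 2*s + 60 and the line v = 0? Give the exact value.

The curve meets the s-axis where 2*s^3 - 12*s^2 - 2*s + 60 = 0, i.e. 2*(s - 5)*(s - 3)*(s + 2) = 0, at s = -2, 3, 5.
On [-2, 3] the curve lies above the axis; ∫[-2,3] (2*s^3 - 12*s^2 - 2*s + 60) ds = 375/2, giving area 375/2.
On [3, 5] the curve lies below the axis; ∫[3,5] (2*s^3 - 12*s^2 - 2*s + 60) ds = -16, giving area 16.
Total area = 375/2 + 16 = 407/2.

407/2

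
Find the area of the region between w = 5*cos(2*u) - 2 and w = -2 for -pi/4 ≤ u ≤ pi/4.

On [-pi/4, pi/4], (5*cos(2*u) - 2) - (-2) = 5*cos(2*u) is ≥ 0 throughout, so the area is a single integral of |5*cos(2*u)|.
∫[-pi/4,pi/4] (5*cos(2*u)) du = 5.

5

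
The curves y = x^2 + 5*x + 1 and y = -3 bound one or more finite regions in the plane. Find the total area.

Set the curves equal: x^2 + 5*x + 1 = -3, so x^2 + 5*x + 4 = 0, which factors as (x + 1)*(x + 4) = 0. The curves meet at x = -4, -1.
On [-4, -1], y = -3 is on top; that piece has area ∫[-4,-1] (-(x^2 + 5*x + 4)) dx = 9/2.

9/2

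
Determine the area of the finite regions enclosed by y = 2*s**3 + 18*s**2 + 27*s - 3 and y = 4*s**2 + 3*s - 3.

71/3

Set the curves equal: 2*s**3 + 18*s**2 + 27*s - 3 = 4*s**2 + 3*s - 3, so 2*s**3 + 14*s**2 + 24*s = 0, which factors as 2*s*(s + 3)*(s + 4) = 0. The curves meet at s = -4, -3, 0.
On [-4, -3], y = 2*s**3 + 18*s**2 + 27*s - 3 is on top; that piece has area ∫[-4,-3] (2*s**3 + 14*s**2 + 24*s) ds = 7/6.
On [-3, 0], y = 4*s**2 + 3*s - 3 is on top; that piece has area ∫[-3,0] (-(2*s**3 + 14*s**2 + 24*s)) ds = 45/2.
Total enclosed area = 7/6 + 45/2 = 71/3.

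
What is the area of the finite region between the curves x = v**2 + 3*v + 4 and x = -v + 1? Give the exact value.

Both boundary curves give x as a function of v, so integrate with respect to v. Setting them equal: v**2 + 4*v + 3 = 0, i.e. (v + 1)*(v + 3) = 0, so they meet at v = -3, -1.
For v in [-3, -1], x = v**2 + 3*v + 4 is on the left; area = ∫[-3,-1] (-(v**2 + 4*v + 3)) dv = 4/3.

4/3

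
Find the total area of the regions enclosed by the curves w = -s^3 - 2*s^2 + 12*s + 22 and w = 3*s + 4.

Set the curves equal: -s^3 - 2*s^2 + 12*s + 22 = 3*s + 4, so -s^3 - 2*s^2 + 9*s + 18 = 0, which factors as -(s - 3)*(s + 2)*(s + 3) = 0. The curves meet at s = -3, -2, 3.
On [-3, -2], w = 3*s + 4 is on top; that piece has area ∫[-3,-2] (-(-s^3 - 2*s^2 + 9*s + 18)) ds = 11/12.
On [-2, 3], w = -s^3 - 2*s^2 + 12*s + 22 is on top; that piece has area ∫[-2,3] (-s^3 - 2*s^2 + 9*s + 18) ds = 875/12.
Total enclosed area = 11/12 + 875/12 = 443/6.

443/6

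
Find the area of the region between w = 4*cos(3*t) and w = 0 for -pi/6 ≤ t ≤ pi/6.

8/3

On [-pi/6, pi/6], (4*cos(3*t)) - (0) = 4*cos(3*t) is ≥ 0 throughout, so the area is a single integral of |4*cos(3*t)|.
∫[-pi/6,pi/6] (4*cos(3*t)) dt = 8/3.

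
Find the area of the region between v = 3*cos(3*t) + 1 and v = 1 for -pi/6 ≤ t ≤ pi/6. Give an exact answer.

On [-pi/6, pi/6], (3*cos(3*t) + 1) - (1) = 3*cos(3*t) is ≥ 0 throughout, so the area is a single integral of |3*cos(3*t)|.
∫[-pi/6,pi/6] (3*cos(3*t)) dt = 2.

2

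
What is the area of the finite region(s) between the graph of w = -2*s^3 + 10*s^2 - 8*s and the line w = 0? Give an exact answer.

The curve meets the s-axis where -2*s^3 + 10*s^2 - 8*s = 0, i.e. -2*s*(s - 4)*(s - 1) = 0, at s = 0, 1, 4.
On [0, 1] the curve lies below the axis; ∫[0,1] (-2*s^3 + 10*s^2 - 8*s) ds = -7/6, giving area 7/6.
On [1, 4] the curve lies above the axis; ∫[1,4] (-2*s^3 + 10*s^2 - 8*s) ds = 45/2, giving area 45/2.
Total area = 7/6 + 45/2 = 71/3.

71/3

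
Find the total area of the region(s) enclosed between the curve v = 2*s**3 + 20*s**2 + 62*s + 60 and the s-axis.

The curve meets the s-axis where 2*s**3 + 20*s**2 + 62*s + 60 = 0, i.e. 2*(s + 2)*(s + 3)*(s + 5) = 0, at s = -5, -3, -2.
On [-5, -3] the curve lies above the axis; ∫[-5,-3] (2*s**3 + 20*s**2 + 62*s + 60) ds = 16/3, giving area 16/3.
On [-3, -2] the curve lies below the axis; ∫[-3,-2] (2*s**3 + 20*s**2 + 62*s + 60) ds = -5/6, giving area 5/6.
Total area = 16/3 + 5/6 = 37/6.

37/6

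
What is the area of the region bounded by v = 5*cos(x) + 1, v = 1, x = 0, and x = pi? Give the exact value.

10

The difference (5*cos(x) + 1) - (1) = 5*cos(x) changes sign at x = pi/2 inside [0, pi], so split the integral there.
∫[0,pi/2] (5*cos(x)) dx = 5.
∫[pi/2,pi] (5*cos(x)) dx = -5; the area of that piece is 5.
Total area = 5 + 5 = 10.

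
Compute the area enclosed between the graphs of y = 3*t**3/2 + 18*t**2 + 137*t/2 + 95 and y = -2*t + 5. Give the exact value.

Set the curves equal: 3*t**3/2 + 18*t**2 + 137*t/2 + 95 = -2*t + 5, so 3*t**3/2 + 18*t**2 + 141*t/2 + 90 = 0, which factors as 3*(t + 3)*(t + 4)*(t + 5)/2 = 0. The curves meet at t = -5, -4, -3.
On [-5, -4], y = 3*t**3/2 + 18*t**2 + 137*t/2 + 95 is on top; that piece has area ∫[-5,-4] (3*t**3/2 + 18*t**2 + 141*t/2 + 90) dt = 3/8.
On [-4, -3], y = -2*t + 5 is on top; that piece has area ∫[-4,-3] (-(3*t**3/2 + 18*t**2 + 141*t/2 + 90)) dt = 3/8.
Total enclosed area = 3/8 + 3/8 = 3/4.

3/4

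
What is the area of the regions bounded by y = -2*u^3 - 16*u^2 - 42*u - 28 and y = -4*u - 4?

Set the curves equal: -2*u^3 - 16*u^2 - 42*u - 28 = -4*u - 4, so -2*u^3 - 16*u^2 - 38*u - 24 = 0, which factors as -2*(u + 1)*(u + 3)*(u + 4) = 0. The curves meet at u = -4, -3, -1.
On [-4, -3], y = -4*u - 4 is on top; that piece has area ∫[-4,-3] (-(-2*u^3 - 16*u^2 - 38*u - 24)) du = 5/6.
On [-3, -1], y = -2*u^3 - 16*u^2 - 42*u - 28 is on top; that piece has area ∫[-3,-1] (-2*u^3 - 16*u^2 - 38*u - 24) du = 16/3.
Total enclosed area = 5/6 + 16/3 = 37/6.

37/6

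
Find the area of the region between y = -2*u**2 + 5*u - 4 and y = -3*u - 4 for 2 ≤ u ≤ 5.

The difference (-2*u**2 + 5*u - 4) - (-3*u - 4) = -2*u**2 + 8*u changes sign at u = 4 inside [2, 5], so split the integral there.
∫[2,4] (-2*u**2 + 8*u) du = 32/3.
∫[4,5] (-2*u**2 + 8*u) du = -14/3; the area of that piece is 14/3.
Total area = 32/3 + 14/3 = 46/3.

46/3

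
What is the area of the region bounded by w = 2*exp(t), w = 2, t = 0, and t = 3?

On [0, 3], (2*exp(t)) - (2) = 2*exp(t) - 2 is ≥ 0 throughout, so the area is a single integral of |2*exp(t) - 2|.
∫[0,3] (2*exp(t) - 2) dt = -8 + 2*exp(3).

-8 + 2*exp(3)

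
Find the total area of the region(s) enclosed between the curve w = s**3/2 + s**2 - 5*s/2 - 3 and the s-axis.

The curve meets the s-axis where s**3/2 + s**2 - 5*s/2 - 3 = 0, i.e. (s - 2)*(s + 1)*(s + 3)/2 = 0, at s = -3, -1, 2.
On [-3, -1] the curve lies above the axis; ∫[-3,-1] (s**3/2 + s**2 - 5*s/2 - 3) ds = 8/3, giving area 8/3.
On [-1, 2] the curve lies below the axis; ∫[-1,2] (s**3/2 + s**2 - 5*s/2 - 3) ds = -63/8, giving area 63/8.
Total area = 8/3 + 63/8 = 253/24.

253/24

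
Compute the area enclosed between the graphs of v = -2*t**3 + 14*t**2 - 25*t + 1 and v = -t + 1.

71/3

Set the curves equal: -2*t**3 + 14*t**2 - 25*t + 1 = -t + 1, so -2*t**3 + 14*t**2 - 24*t = 0, which factors as -2*t*(t - 4)*(t - 3) = 0. The curves meet at t = 0, 3, 4.
On [0, 3], v = -t + 1 is on top; that piece has area ∫[0,3] (-(-2*t**3 + 14*t**2 - 24*t)) dt = 45/2.
On [3, 4], v = -2*t**3 + 14*t**2 - 25*t + 1 is on top; that piece has area ∫[3,4] (-2*t**3 + 14*t**2 - 24*t) dt = 7/6.
Total enclosed area = 45/2 + 7/6 = 71/3.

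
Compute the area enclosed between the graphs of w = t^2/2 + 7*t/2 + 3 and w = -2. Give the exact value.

9/4

Set the curves equal: t^2/2 + 7*t/2 + 3 = -2, so t^2/2 + 7*t/2 + 5 = 0, which factors as (t + 2)*(t + 5)/2 = 0. The curves meet at t = -5, -2.
On [-5, -2], w = -2 is on top; that piece has area ∫[-5,-2] (-(t^2/2 + 7*t/2 + 5)) dt = 9/4.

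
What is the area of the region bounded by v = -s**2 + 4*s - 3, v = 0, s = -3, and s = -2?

On [-3, -2], (-s**2 + 4*s - 3) - (0) = -s**2 + 4*s - 3 is ≤ 0 throughout, so the area is a single integral of |-s**2 + 4*s - 3|.
∫[-3,-2] (-s**2 + 4*s - 3) ds = -58/3; the area of that piece is 58/3.

58/3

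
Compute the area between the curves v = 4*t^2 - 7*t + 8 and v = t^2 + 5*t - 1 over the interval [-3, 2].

114

The difference (4*t^2 - 7*t + 8) - (t^2 + 5*t - 1) = 3*t^2 - 12*t + 9 changes sign at t = 1 inside [-3, 2], so split the integral there.
∫[-3,1] (3*t^2 - 12*t + 9) dt = 112.
∫[1,2] (3*t^2 - 12*t + 9) dt = -2; the area of that piece is 2.
Total area = 112 + 2 = 114.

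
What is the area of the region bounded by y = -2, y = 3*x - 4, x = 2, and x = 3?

On [2, 3], (-2) - (3*x - 4) = -3*x + 2 is ≤ 0 throughout, so the area is a single integral of |-3*x + 2|.
∫[2,3] (-3*x + 2) dx = -11/2; the area of that piece is 11/2.

11/2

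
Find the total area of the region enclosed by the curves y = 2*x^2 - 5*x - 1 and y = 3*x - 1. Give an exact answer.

Set the curves equal: 2*x^2 - 5*x - 1 = 3*x - 1, so 2*x^2 - 8*x = 0, which factors as 2*x*(x - 4) = 0. The curves meet at x = 0, 4.
On [0, 4], y = 3*x - 1 is on top; that piece has area ∫[0,4] (-(2*x^2 - 8*x)) dx = 64/3.

64/3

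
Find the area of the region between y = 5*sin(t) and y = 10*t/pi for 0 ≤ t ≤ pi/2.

On [0, pi/2], (5*sin(t)) - (10*t/pi) = -10*t/pi + 5*sin(t) is ≥ 0 throughout, so the area is a single integral of |-10*t/pi + 5*sin(t)|.
∫[0,pi/2] (-10*t/pi + 5*sin(t)) dt = 5 - 5*pi/4.

5 - 5*pi/4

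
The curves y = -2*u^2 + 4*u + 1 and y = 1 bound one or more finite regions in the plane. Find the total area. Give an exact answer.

Set the curves equal: -2*u^2 + 4*u + 1 = 1, so -2*u^2 + 4*u = 0, which factors as -2*u*(u - 2) = 0. The curves meet at u = 0, 2.
On [0, 2], y = -2*u^2 + 4*u + 1 is on top; that piece has area ∫[0,2] (-2*u^2 + 4*u) du = 8/3.

8/3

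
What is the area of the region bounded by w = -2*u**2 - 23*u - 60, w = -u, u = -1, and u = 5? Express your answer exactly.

708

On [-1, 5], (-2*u**2 - 23*u - 60) - (-u) = -2*u**2 - 22*u - 60 is ≤ 0 throughout, so the area is a single integral of |-2*u**2 - 22*u - 60|.
∫[-1,5] (-2*u**2 - 22*u - 60) du = -708; the area of that piece is 708.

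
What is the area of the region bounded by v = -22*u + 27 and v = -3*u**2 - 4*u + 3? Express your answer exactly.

Set the curves equal: -22*u + 27 = -3*u**2 - 4*u + 3, so 3*u**2 - 18*u + 24 = 0, which factors as 3*(u - 4)*(u - 2) = 0. The curves meet at u = 2, 4.
On [2, 4], v = -3*u**2 - 4*u + 3 is on top; that piece has area ∫[2,4] (-(3*u**2 - 18*u + 24)) du = 4.

4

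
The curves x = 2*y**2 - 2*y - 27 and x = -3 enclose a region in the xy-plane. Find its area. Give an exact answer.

Both boundary curves give x as a function of y, so integrate with respect to y. Setting them equal: 2*y**2 - 2*y - 24 = 0, i.e. 2*(y - 4)*(y + 3) = 0, so they meet at y = -3, 4.
For y in [-3, 4], x = 2*y**2 - 2*y - 27 is on the left; area = ∫[-3,4] (-(2*y**2 - 2*y - 24)) dy = 343/3.

343/3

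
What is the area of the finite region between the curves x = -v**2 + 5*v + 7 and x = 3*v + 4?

Both boundary curves give x as a function of v, so integrate with respect to v. Setting them equal: -v**2 + 2*v + 3 = 0, i.e. -(v - 3)*(v + 1) = 0, so they meet at v = -1, 3.
For v in [-1, 3], x = -v**2 + 5*v + 7 is on the right; area = ∫[-1,3] (-v**2 + 2*v + 3) dv = 32/3.

32/3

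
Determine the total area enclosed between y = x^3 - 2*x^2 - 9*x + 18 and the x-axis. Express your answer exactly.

443/6

The curve meets the x-axis where x^3 - 2*x^2 - 9*x + 18 = 0, i.e. (x - 3)*(x - 2)*(x + 3) = 0, at x = -3, 2, 3.
On [-3, 2] the curve lies above the axis; ∫[-3,2] (x^3 - 2*x^2 - 9*x + 18) dx = 875/12, giving area 875/12.
On [2, 3] the curve lies below the axis; ∫[2,3] (x^3 - 2*x^2 - 9*x + 18) dx = -11/12, giving area 11/12.
Total area = 875/12 + 11/12 = 443/6.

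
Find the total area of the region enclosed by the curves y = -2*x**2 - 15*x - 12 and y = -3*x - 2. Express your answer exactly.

64/3

Set the curves equal: -2*x**2 - 15*x - 12 = -3*x - 2, so -2*x**2 - 12*x - 10 = 0, which factors as -2*(x + 1)*(x + 5) = 0. The curves meet at x = -5, -1.
On [-5, -1], y = -2*x**2 - 15*x - 12 is on top; that piece has area ∫[-5,-1] (-2*x**2 - 12*x - 10) dx = 64/3.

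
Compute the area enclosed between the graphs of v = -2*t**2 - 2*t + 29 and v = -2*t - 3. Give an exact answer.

Set the curves equal: -2*t**2 - 2*t + 29 = -2*t - 3, so -2*t**2 + 32 = 0, which factors as -2*(t - 4)*(t + 4) = 0. The curves meet at t = -4, 4.
On [-4, 4], v = -2*t**2 - 2*t + 29 is on top; that piece has area ∫[-4,4] (-2*t**2 + 32) dt = 512/3.

512/3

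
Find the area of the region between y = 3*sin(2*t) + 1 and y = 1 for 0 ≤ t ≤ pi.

6

The difference (3*sin(2*t) + 1) - (1) = 3*sin(2*t) changes sign at t = pi/2 inside [0, pi], so split the integral there.
∫[0,pi/2] (3*sin(2*t)) dt = 3.
∫[pi/2,pi] (3*sin(2*t)) dt = -3; the area of that piece is 3.
Total area = 3 + 3 = 6.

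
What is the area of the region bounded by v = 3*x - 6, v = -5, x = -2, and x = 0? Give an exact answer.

8

On [-2, 0], (3*x - 6) - (-5) = 3*x - 1 is ≤ 0 throughout, so the area is a single integral of |3*x - 1|.
∫[-2,0] (3*x - 1) dx = -8; the area of that piece is 8.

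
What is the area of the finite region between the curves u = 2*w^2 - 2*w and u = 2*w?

8/3

Both boundary curves give u as a function of w, so integrate with respect to w. Setting them equal: 2*w^2 - 4*w = 0, i.e. 2*w*(w - 2) = 0, so they meet at w = 0, 2.
For w in [0, 2], u = 2*w^2 - 2*w is on the left; area = ∫[0,2] (-(2*w^2 - 4*w)) dw = 8/3.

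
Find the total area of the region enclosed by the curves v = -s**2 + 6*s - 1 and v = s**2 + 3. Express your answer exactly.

1/3

Set the curves equal: -s**2 + 6*s - 1 = s**2 + 3, so -2*s**2 + 6*s - 4 = 0, which factors as -2*(s - 2)*(s - 1) = 0. The curves meet at s = 1, 2.
On [1, 2], v = -s**2 + 6*s - 1 is on top; that piece has area ∫[1,2] (-2*s**2 + 6*s - 4) ds = 1/3.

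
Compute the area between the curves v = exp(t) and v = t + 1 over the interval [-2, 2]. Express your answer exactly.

-4 - exp(-2) + exp(2)

On [-2, 2], (exp(t)) - (t + 1) = -t + exp(t) - 1 is ≥ 0 throughout, so the area is a single integral of |-t + exp(t) - 1|.
∫[-2,2] (-t + exp(t) - 1) dt = -4 - exp(-2) + exp(2).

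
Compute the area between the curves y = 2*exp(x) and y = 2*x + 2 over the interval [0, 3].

-17 + 2*exp(3)

On [0, 3], (2*exp(x)) - (2*x + 2) = -2*x + 2*exp(x) - 2 is ≥ 0 throughout, so the area is a single integral of |-2*x + 2*exp(x) - 2|.
∫[0,3] (-2*x + 2*exp(x) - 2) dx = -17 + 2*exp(3).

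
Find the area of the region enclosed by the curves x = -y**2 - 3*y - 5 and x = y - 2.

4/3

Both boundary curves give x as a function of y, so integrate with respect to y. Setting them equal: -y**2 - 4*y - 3 = 0, i.e. -(y + 1)*(y + 3) = 0, so they meet at y = -3, -1.
For y in [-3, -1], x = -y**2 - 3*y - 5 is on the right; area = ∫[-3,-1] (-y**2 - 4*y - 3) dy = 4/3.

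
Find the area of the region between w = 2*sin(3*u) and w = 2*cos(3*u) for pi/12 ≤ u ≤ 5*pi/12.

On [pi/12, 5*pi/12], (2*sin(3*u)) - (2*cos(3*u)) = 2*sin(3*u) - 2*cos(3*u) is ≥ 0 throughout, so the area is a single integral of |2*sin(3*u) - 2*cos(3*u)|.
∫[pi/12,5*pi/12] (2*sin(3*u) - 2*cos(3*u)) du = 4*sqrt(2)/3.

4*sqrt(2)/3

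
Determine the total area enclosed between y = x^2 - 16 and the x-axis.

The curve meets the x-axis where x^2 - 16 = 0, i.e. (x - 4)*(x + 4) = 0, at x = -4, 4.
On [-4, 4] the curve lies below the axis; ∫[-4,4] (x^2 - 16) dx = -256/3, giving area 256/3.

256/3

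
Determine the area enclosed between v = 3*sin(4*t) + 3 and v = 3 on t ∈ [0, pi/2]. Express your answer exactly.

The difference (3*sin(4*t) + 3) - (3) = 3*sin(4*t) changes sign at t = pi/4 inside [0, pi/2], so split the integral there.
∫[0,pi/4] (3*sin(4*t)) dt = 3/2.
∫[pi/4,pi/2] (3*sin(4*t)) dt = -3/2; the area of that piece is 3/2.
Total area = 3/2 + 3/2 = 3.

3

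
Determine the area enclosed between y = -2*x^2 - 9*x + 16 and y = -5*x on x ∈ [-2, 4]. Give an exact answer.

The difference (-2*x^2 - 9*x + 16) - (-5*x) = -2*x^2 - 4*x + 16 changes sign at x = 2 inside [-2, 4], so split the integral there.
∫[-2,2] (-2*x^2 - 4*x + 16) dx = 160/3.
∫[2,4] (-2*x^2 - 4*x + 16) dx = -88/3; the area of that piece is 88/3.
Total area = 160/3 + 88/3 = 248/3.

248/3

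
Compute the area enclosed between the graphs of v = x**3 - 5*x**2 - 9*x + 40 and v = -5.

568/3

Set the curves equal: x**3 - 5*x**2 - 9*x + 40 = -5, so x**3 - 5*x**2 - 9*x + 45 = 0, which factors as (x - 5)*(x - 3)*(x + 3) = 0. The curves meet at x = -3, 3, 5.
On [-3, 3], v = x**3 - 5*x**2 - 9*x + 40 is on top; that piece has area ∫[-3,3] (x**3 - 5*x**2 - 9*x + 45) dx = 180.
On [3, 5], v = -5 is on top; that piece has area ∫[3,5] (-(x**3 - 5*x**2 - 9*x + 45)) dx = 28/3.
Total enclosed area = 180 + 28/3 = 568/3.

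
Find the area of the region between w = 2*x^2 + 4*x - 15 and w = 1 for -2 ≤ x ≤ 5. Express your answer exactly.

The difference (2*x^2 + 4*x - 15) - (1) = 2*x^2 + 4*x - 16 changes sign at x = 2 inside [-2, 5], so split the integral there.
∫[-2,2] (2*x^2 + 4*x - 16) dx = -160/3; the area of that piece is 160/3.
∫[2,5] (2*x^2 + 4*x - 16) dx = 72.
Total area = 160/3 + 72 = 376/3.

376/3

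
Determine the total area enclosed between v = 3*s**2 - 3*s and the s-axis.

The curve meets the s-axis where 3*s**2 - 3*s = 0, i.e. 3*s*(s - 1) = 0, at s = 0, 1.
On [0, 1] the curve lies below the axis; ∫[0,1] (3*s**2 - 3*s) ds = -1/2, giving area 1/2.

1/2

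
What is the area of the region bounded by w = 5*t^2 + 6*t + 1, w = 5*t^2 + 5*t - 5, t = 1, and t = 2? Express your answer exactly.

15/2

On [1, 2], (5*t^2 + 6*t + 1) - (5*t^2 + 5*t - 5) = t + 6 is ≥ 0 throughout, so the area is a single integral of |t + 6|.
∫[1,2] (t + 6) dt = 15/2.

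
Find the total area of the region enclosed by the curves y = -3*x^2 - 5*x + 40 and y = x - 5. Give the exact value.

256

Set the curves equal: -3*x^2 - 5*x + 40 = x - 5, so -3*x^2 - 6*x + 45 = 0, which factors as -3*(x - 3)*(x + 5) = 0. The curves meet at x = -5, 3.
On [-5, 3], y = -3*x^2 - 5*x + 40 is on top; that piece has area ∫[-5,3] (-3*x^2 - 6*x + 45) dx = 256.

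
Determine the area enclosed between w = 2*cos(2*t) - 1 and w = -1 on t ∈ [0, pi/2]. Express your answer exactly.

2

The difference (2*cos(2*t) - 1) - (-1) = 2*cos(2*t) changes sign at t = pi/4 inside [0, pi/2], so split the integral there.
∫[0,pi/4] (2*cos(2*t)) dt = 1.
∫[pi/4,pi/2] (2*cos(2*t)) dt = -1; the area of that piece is 1.
Total area = 1 + 1 = 2.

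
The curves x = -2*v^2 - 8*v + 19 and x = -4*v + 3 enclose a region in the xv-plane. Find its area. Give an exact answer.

Both boundary curves give x as a function of v, so integrate with respect to v. Setting them equal: -2*v^2 - 4*v + 16 = 0, i.e. -2*(v - 2)*(v + 4) = 0, so they meet at v = -4, 2.
For v in [-4, 2], x = -2*v^2 - 8*v + 19 is on the right; area = ∫[-4,2] (-2*v^2 - 4*v + 16) dv = 72.

72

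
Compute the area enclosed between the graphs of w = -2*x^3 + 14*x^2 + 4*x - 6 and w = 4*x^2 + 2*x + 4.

Set the curves equal: -2*x^3 + 14*x^2 + 4*x - 6 = 4*x^2 + 2*x + 4, so -2*x^3 + 10*x^2 + 2*x - 10 = 0, which factors as -2*(x - 5)*(x - 1)*(x + 1) = 0. The curves meet at x = -1, 1, 5.
On [-1, 1], w = 4*x^2 + 2*x + 4 is on top; that piece has area ∫[-1,1] (-(-2*x^3 + 10*x^2 + 2*x - 10)) dx = 40/3.
On [1, 5], w = -2*x^3 + 14*x^2 + 4*x - 6 is on top; that piece has area ∫[1,5] (-2*x^3 + 10*x^2 + 2*x - 10) dx = 256/3.
Total enclosed area = 40/3 + 256/3 = 296/3.

296/3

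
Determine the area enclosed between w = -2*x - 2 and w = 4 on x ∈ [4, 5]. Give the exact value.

On [4, 5], (-2*x - 2) - (4) = -2*x - 6 is ≤ 0 throughout, so the area is a single integral of |-2*x - 6|.
∫[4,5] (-2*x - 6) dx = -15; the area of that piece is 15.

15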